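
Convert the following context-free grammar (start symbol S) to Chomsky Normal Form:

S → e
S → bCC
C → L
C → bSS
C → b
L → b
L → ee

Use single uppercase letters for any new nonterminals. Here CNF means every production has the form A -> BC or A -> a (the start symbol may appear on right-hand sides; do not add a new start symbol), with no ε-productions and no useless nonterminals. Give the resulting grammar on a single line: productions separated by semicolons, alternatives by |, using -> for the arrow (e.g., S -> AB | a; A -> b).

S -> e | AE; A -> b; B -> e; C -> b | AD | BB; D -> SS; E -> CC

No ε-productions.
After unit-elimination: S -> e | bCC; C -> b | ee | bSS; L -> b | ee.
TERM: introduce A -> b, B -> e and substitute in every rule of length ≥2.
BIN: C -> ASS becomes C -> AD, D -> SS; S -> ACC becomes S -> AE, E -> CC.
Drop unreachable/unproductive: L.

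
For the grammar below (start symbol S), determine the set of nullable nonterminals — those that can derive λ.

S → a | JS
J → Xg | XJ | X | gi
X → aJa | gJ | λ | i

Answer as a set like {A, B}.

{J, X}

Directly nullable (have an ε-rule): {X}.
J is nullable via J -> X (every symbol on the right is already known nullable).
Not nullable: S — each has a terminal in every rule's right-hand side or depends on a non-nullable symbol.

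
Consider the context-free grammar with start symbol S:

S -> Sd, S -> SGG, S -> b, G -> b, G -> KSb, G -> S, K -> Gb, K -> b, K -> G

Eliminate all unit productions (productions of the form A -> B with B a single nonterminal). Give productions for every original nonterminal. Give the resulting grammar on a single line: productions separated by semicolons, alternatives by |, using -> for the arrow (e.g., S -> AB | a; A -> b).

Unit productions: G->S, K->G.
Unit pairs (A ⇒* B via units): (G,S), (K,G), (K,S).
S: inherits non-unit rules of {S} → SGG | Sd | b.
G: inherits non-unit rules of {G, S} → KSb | SGG | Sd | b.
K: inherits non-unit rules of {G, K, S} → Gb | KSb | SGG | Sd | b.

S -> b | Sd | SGG; G -> b | Sd | KSb | SGG; K -> b | Gb | Sd | KSb | SGG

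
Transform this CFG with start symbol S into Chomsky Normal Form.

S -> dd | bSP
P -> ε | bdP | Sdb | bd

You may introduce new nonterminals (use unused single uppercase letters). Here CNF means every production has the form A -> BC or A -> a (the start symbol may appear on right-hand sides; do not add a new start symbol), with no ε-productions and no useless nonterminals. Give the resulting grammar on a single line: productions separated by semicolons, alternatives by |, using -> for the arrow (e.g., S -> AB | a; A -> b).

S -> AA | BE | BS; A -> d; B -> b; C -> AP; D -> AB; E -> SP; P -> BA | BC | SD

Nullable: {P}; after ε-elimination: S -> bS | dd | bSP; P -> bd | Sdb | bdP.
No unit productions to eliminate.
TERM: introduce B -> b, A -> d and substitute in every rule of length ≥2.
BIN: P -> BAP becomes P -> BC, C -> AP; P -> SAB becomes P -> SD, D -> AB; S -> BSP becomes S -> BE, E -> SP.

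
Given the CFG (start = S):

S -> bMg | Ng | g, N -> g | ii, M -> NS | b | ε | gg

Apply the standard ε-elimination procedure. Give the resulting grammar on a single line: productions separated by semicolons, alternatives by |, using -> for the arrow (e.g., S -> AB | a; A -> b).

S -> g | Ng | bg | bMg; M -> b | NS | gg; N -> g | ii

Nullable set: {M}.
S -> bMg: M nullable, giving bMg | bg.
Drop M -> ε.
Unchanged (no nullable symbols): S -> Ng; S -> g; M -> NS; M -> b; M -> gg; N -> g; N -> ii.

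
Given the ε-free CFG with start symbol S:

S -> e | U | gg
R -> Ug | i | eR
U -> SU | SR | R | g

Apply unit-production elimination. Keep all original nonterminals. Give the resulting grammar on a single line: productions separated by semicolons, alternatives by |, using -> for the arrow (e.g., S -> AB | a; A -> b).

S -> e | g | i | SR | SU | Ug | eR | gg; R -> i | Ug | eR; U -> g | i | SR | SU | Ug | eR

Unit productions: S->U, U->R.
Unit pairs (A ⇒* B via units): (S,R), (S,U), (U,R).
S: inherits non-unit rules of {R, S, U} → SR | SU | Ug | e | eR | g | gg | i.
R: inherits non-unit rules of {R} → Ug | eR | i.
U: inherits non-unit rules of {R, U} → SR | SU | Ug | eR | g | i.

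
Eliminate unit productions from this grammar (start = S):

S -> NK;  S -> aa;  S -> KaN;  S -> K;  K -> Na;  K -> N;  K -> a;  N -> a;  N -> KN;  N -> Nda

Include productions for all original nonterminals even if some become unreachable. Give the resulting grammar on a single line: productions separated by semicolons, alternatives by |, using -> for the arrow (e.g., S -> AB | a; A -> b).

S -> a | KN | NK | Na | aa | KaN | Nda; K -> a | KN | Na | Nda; N -> a | KN | Nda

Unit productions: K->N, S->K.
Unit pairs (A ⇒* B via units): (K,N), (S,K), (S,N).
S: inherits non-unit rules of {K, N, S} → KN | KaN | NK | Na | Nda | a | aa.
K: inherits non-unit rules of {K, N} → KN | Na | Nda | a.
N: inherits non-unit rules of {N} → KN | Nda | a.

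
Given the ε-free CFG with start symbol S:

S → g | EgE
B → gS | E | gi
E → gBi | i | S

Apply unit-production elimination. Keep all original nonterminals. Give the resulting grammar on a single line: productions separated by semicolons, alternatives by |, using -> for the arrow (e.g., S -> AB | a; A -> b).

S -> g | EgE; B -> g | i | gS | gi | EgE | gBi; E -> g | i | EgE | gBi

Unit productions: B->E, E->S.
Unit pairs (A ⇒* B via units): (B,E), (B,S), (E,S).
S: inherits non-unit rules of {S} → EgE | g.
B: inherits non-unit rules of {B, E, S} → EgE | g | gBi | gS | gi | i.
E: inherits non-unit rules of {E, S} → EgE | g | gBi | i.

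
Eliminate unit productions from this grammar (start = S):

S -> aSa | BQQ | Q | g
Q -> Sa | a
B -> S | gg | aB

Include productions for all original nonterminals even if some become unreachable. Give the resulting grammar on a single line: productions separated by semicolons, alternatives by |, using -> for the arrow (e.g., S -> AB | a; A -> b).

Unit productions: B->S, S->Q.
Unit pairs (A ⇒* B via units): (B,Q), (B,S), (S,Q).
S: inherits non-unit rules of {Q, S} → BQQ | Sa | a | aSa | g.
B: inherits non-unit rules of {B, Q, S} → BQQ | Sa | a | aB | aSa | g | gg.
Q: inherits non-unit rules of {Q} → Sa | a.

S -> a | g | Sa | BQQ | aSa; B -> a | g | Sa | aB | gg | BQQ | aSa; Q -> a | Sa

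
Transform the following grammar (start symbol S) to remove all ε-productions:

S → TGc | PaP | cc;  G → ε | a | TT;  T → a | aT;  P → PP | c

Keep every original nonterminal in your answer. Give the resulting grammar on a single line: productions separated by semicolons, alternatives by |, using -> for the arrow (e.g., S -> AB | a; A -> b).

S -> Tc | cc | PaP | TGc; G -> a | TT; P -> c | PP; T -> a | aT

Nullable set: {G}.
S -> TGc: G nullable, giving TGc | Tc.
Drop G -> ε.
Unchanged (no nullable symbols): S -> PaP; S -> cc; G -> TT; G -> a; P -> PP; P -> c; T -> a; T -> aT.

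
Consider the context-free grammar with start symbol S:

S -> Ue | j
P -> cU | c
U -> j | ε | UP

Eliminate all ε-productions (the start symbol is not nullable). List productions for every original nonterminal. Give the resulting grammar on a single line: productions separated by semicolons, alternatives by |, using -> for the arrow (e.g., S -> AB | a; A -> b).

Nullable set: {U}.
S -> Ue: U nullable, giving Ue | e.
P -> cU: U nullable, giving c | cU.
Drop U -> ε.
U -> UP: U nullable, giving P | UP.
Unchanged (no nullable symbols): S -> j; P -> c; U -> j.

S -> e | j | Ue; P -> c | cU; U -> P | j | UP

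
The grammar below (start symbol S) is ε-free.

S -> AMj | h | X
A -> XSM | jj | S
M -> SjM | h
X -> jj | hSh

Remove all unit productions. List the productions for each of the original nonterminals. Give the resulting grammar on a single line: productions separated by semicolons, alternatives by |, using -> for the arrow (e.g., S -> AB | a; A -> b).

Unit productions: A->S, S->X.
Unit pairs (A ⇒* B via units): (A,S), (A,X), (S,X).
S: inherits non-unit rules of {S, X} → AMj | h | hSh | jj.
A: inherits non-unit rules of {A, S, X} → AMj | XSM | h | hSh | jj.
M: inherits non-unit rules of {M} → SjM | h.
X: inherits non-unit rules of {X} → hSh | jj.

S -> h | jj | AMj | hSh; A -> h | jj | AMj | XSM | hSh; M -> h | SjM; X -> jj | hSh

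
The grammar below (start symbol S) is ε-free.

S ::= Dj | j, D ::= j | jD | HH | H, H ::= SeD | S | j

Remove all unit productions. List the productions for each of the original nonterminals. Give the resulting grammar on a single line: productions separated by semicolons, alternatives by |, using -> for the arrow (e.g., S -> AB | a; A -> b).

Unit productions: D->H, H->S.
Unit pairs (A ⇒* B via units): (D,H), (D,S), (H,S).
S: inherits non-unit rules of {S} → Dj | j.
D: inherits non-unit rules of {D, H, S} → Dj | HH | SeD | j | jD.
H: inherits non-unit rules of {H, S} → Dj | SeD | j.

S -> j | Dj; D -> j | Dj | HH | jD | SeD; H -> j | Dj | SeD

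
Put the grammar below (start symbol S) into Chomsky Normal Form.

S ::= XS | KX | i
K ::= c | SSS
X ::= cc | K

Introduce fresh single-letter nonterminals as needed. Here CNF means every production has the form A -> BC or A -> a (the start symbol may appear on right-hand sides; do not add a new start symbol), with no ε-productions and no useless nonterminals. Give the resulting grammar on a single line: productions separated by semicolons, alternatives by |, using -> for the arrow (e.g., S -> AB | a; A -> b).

S -> i | KX | XS; A -> c; B -> SS; C -> SS; K -> c | SB; X -> c | AA | SC

No ε-productions.
After unit-elimination: S -> i | KX | XS; K -> c | SSS; X -> c | cc | SSS.
TERM: introduce A -> c and substitute in every rule of length ≥2.
BIN: K -> SSS becomes K -> SB, B -> SS; X -> SSS becomes X -> SC, C -> SS.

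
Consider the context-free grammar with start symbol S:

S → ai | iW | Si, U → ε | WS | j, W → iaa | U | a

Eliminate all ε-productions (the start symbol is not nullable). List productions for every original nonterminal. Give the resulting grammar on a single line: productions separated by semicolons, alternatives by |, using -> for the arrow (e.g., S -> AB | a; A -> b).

S -> i | Si | ai | iW; U -> S | j | WS; W -> U | a | iaa

Nullable set: {U, W}.
S -> iW: W nullable, giving i | iW.
Drop U -> ε.
U -> WS: W nullable, giving S | WS.
W -> U: U nullable, giving U.
Unchanged (no nullable symbols): S -> Si; S -> ai; U -> j; W -> a; W -> iaa.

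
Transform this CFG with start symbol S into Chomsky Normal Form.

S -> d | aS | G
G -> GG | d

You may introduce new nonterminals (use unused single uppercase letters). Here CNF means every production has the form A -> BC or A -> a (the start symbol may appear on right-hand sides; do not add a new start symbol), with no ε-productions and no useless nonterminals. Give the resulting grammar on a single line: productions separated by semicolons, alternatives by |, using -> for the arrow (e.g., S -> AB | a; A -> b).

S -> d | AS | GG; A -> a; G -> d | GG

No ε-productions.
After unit-elimination: S -> d | GG | aS; G -> d | GG.
TERM: introduce A -> a and substitute in every rule of length ≥2.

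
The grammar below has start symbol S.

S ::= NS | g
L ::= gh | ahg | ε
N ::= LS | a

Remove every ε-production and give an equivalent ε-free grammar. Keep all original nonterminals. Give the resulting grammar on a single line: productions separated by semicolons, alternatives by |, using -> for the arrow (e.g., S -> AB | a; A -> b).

S -> g | NS; L -> gh | ahg; N -> S | a | LS

Nullable set: {L}.
Drop L -> ε.
N -> LS: L nullable, giving LS | S.
Unchanged (no nullable symbols): S -> NS; S -> g; L -> ahg; L -> gh; N -> a.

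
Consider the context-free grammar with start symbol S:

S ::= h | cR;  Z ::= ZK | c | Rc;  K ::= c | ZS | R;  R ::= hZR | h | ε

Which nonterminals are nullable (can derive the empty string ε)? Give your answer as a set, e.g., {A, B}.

Directly nullable (have an ε-rule): {R}.
K is nullable via K -> R (every symbol on the right is already known nullable).
Not nullable: S, Z — each has a terminal in every rule's right-hand side or depends on a non-nullable symbol.

{K, R}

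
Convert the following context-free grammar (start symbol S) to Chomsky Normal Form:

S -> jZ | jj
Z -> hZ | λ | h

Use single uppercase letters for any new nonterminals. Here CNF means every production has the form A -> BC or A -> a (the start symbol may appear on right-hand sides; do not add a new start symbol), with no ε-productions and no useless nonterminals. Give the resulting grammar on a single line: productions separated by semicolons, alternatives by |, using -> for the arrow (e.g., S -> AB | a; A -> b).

Nullable: {Z}; after ε-elimination: S -> j | jZ | jj; Z -> h | hZ.
No unit productions to eliminate.
TERM: introduce B -> h, A -> j and substitute in every rule of length ≥2.

S -> j | AA | AZ; A -> j; B -> h; Z -> h | BZ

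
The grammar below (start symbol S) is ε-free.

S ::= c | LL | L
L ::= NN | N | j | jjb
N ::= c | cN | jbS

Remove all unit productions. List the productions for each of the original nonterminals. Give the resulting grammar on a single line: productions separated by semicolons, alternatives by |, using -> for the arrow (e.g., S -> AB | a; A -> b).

S -> c | j | LL | NN | cN | jbS | jjb; L -> c | j | NN | cN | jbS | jjb; N -> c | cN | jbS

Unit productions: L->N, S->L.
Unit pairs (A ⇒* B via units): (L,N), (S,L), (S,N).
S: inherits non-unit rules of {L, N, S} → LL | NN | c | cN | j | jbS | jjb.
L: inherits non-unit rules of {L, N} → NN | c | cN | j | jbS | jjb.
N: inherits non-unit rules of {N} → c | cN | jbS.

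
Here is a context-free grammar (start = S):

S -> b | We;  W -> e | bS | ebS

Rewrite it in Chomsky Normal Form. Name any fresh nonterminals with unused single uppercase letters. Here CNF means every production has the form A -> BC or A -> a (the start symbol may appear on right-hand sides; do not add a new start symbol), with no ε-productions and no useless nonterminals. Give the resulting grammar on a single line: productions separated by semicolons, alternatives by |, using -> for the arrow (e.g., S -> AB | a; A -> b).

S -> b | WA; A -> e; B -> b; C -> BS; W -> e | AC | BS

No ε-productions.
No unit productions to eliminate.
TERM: introduce B -> b, A -> e and substitute in every rule of length ≥2.
BIN: W -> ABS becomes W -> AC, C -> BS.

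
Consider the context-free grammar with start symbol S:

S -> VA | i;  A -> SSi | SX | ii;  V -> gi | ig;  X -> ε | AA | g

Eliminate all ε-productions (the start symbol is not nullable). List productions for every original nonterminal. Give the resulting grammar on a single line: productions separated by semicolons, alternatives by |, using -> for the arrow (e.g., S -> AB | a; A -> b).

S -> i | VA; A -> S | SX | ii | SSi; V -> gi | ig; X -> g | AA

Nullable set: {X}.
A -> SX: X nullable, giving S | SX.
Drop X -> ε.
Unchanged (no nullable symbols): S -> VA; S -> i; A -> SSi; A -> ii; V -> gi; V -> ig; X -> AA; X -> g.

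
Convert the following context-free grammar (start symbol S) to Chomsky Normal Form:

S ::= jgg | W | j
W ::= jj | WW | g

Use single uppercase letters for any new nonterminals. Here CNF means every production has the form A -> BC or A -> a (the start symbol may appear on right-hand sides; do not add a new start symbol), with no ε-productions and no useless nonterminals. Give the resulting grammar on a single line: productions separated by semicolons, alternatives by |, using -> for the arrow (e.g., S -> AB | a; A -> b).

No ε-productions.
After unit-elimination: S -> g | j | WW | jj | jgg; W -> g | WW | jj.
TERM: introduce B -> g, A -> j and substitute in every rule of length ≥2.
BIN: S -> ABB becomes S -> AC, C -> BB.

S -> g | j | AA | AC | WW; A -> j; B -> g; C -> BB; W -> g | AA | WW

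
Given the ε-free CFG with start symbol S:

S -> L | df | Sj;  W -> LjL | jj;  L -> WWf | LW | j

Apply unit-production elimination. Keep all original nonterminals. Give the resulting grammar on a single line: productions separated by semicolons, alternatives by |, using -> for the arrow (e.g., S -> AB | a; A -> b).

S -> j | LW | Sj | df | WWf; L -> j | LW | WWf; W -> jj | LjL

Unit productions: S->L.
Unit pairs (A ⇒* B via units): (S,L).
S: inherits non-unit rules of {L, S} → LW | Sj | WWf | df | j.
L: inherits non-unit rules of {L} → LW | WWf | j.
W: inherits non-unit rules of {W} → LjL | jj.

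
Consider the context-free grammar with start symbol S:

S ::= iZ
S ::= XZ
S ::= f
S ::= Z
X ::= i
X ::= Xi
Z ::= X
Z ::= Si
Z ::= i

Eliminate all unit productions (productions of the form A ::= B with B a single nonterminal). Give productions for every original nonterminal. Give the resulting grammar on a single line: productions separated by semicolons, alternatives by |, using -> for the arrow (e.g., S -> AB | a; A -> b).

Unit productions: S->Z, Z->X.
Unit pairs (A ⇒* B via units): (S,X), (S,Z), (Z,X).
S: inherits non-unit rules of {S, X, Z} → Si | XZ | Xi | f | i | iZ.
X: inherits non-unit rules of {X} → Xi | i.
Z: inherits non-unit rules of {X, Z} → Si | Xi | i.

S -> f | i | Si | XZ | Xi | iZ; X -> i | Xi; Z -> i | Si | Xi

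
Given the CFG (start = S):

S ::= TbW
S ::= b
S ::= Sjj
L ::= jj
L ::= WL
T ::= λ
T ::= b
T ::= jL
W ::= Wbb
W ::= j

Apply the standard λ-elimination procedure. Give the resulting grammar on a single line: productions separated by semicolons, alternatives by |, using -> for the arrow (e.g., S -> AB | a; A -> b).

Nullable set: {T}.
S -> TbW: T nullable, giving TbW | bW.
Drop T -> λ.
Unchanged (no nullable symbols): S -> Sjj; S -> b; L -> WL; L -> jj; T -> b; T -> jL; W -> Wbb; W -> j.

S -> b | bW | Sjj | TbW; L -> WL | jj; T -> b | jL; W -> j | Wbb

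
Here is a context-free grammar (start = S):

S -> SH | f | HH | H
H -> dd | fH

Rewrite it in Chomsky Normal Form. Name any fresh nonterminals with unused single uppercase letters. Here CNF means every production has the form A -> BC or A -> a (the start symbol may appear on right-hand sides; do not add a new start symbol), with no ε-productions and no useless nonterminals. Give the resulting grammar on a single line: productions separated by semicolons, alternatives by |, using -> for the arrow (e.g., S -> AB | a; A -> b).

S -> f | AA | BH | HH | SH; A -> d; B -> f; H -> AA | BH

No ε-productions.
After unit-elimination: S -> f | HH | SH | dd | fH; H -> dd | fH.
TERM: introduce A -> d, B -> f and substitute in every rule of length ≥2.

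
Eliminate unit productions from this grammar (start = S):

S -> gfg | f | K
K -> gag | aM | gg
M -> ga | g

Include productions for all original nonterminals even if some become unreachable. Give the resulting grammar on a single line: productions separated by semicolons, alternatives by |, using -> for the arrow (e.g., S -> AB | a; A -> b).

S -> f | aM | gg | gag | gfg; K -> aM | gg | gag; M -> g | ga

Unit productions: S->K.
Unit pairs (A ⇒* B via units): (S,K).
S: inherits non-unit rules of {K, S} → aM | f | gag | gfg | gg.
K: inherits non-unit rules of {K} → aM | gag | gg.
M: inherits non-unit rules of {M} → g | ga.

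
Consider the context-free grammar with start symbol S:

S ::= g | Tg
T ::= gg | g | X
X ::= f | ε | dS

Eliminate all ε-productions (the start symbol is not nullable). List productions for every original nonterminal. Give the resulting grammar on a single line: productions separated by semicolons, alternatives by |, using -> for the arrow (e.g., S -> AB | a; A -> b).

S -> g | Tg; T -> X | g | gg; X -> f | dS

Nullable set: {T, X}.
S -> Tg: T nullable, giving Tg | g.
T -> X: X nullable, giving X.
Drop X -> ε.
Unchanged (no nullable symbols): S -> g; T -> g; T -> gg; X -> dS; X -> f.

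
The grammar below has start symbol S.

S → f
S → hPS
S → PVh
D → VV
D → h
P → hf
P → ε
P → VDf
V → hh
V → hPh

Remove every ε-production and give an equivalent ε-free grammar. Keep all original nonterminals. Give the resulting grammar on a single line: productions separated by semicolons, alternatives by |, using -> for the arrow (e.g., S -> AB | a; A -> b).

S -> f | Vh | hS | PVh | hPS; D -> h | VV; P -> hf | VDf; V -> hh | hPh

Nullable set: {P}.
S -> PVh: P nullable, giving PVh | Vh.
S -> hPS: P nullable, giving hPS | hS.
Drop P -> ε.
V -> hPh: P nullable, giving hPh | hh.
Unchanged (no nullable symbols): S -> f; D -> VV; D -> h; P -> VDf; P -> hf; V -> hh.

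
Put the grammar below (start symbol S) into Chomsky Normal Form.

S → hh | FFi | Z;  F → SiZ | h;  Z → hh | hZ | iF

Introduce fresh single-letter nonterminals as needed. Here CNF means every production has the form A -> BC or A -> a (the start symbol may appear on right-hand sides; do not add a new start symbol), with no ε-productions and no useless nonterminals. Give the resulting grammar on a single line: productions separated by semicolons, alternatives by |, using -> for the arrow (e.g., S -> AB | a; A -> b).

S -> AF | BB | BZ | FD; A -> i; B -> h; C -> AZ; D -> FA; F -> h | SC; Z -> AF | BB | BZ

No ε-productions.
After unit-elimination: S -> hZ | hh | iF | FFi; F -> h | SiZ; Z -> hZ | hh | iF.
TERM: introduce B -> h, A -> i and substitute in every rule of length ≥2.
BIN: F -> SAZ becomes F -> SC, C -> AZ; S -> FFA becomes S -> FD, D -> FA.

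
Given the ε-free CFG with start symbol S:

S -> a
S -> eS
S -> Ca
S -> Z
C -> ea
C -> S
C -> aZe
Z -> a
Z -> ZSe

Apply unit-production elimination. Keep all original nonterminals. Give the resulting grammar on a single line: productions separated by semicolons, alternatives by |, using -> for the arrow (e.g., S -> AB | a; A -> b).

Unit productions: C->S, S->Z.
Unit pairs (A ⇒* B via units): (C,S), (C,Z), (S,Z).
S: inherits non-unit rules of {S, Z} → Ca | ZSe | a | eS.
C: inherits non-unit rules of {C, S, Z} → Ca | ZSe | a | aZe | eS | ea.
Z: inherits non-unit rules of {Z} → ZSe | a.

S -> a | Ca | eS | ZSe; C -> a | Ca | eS | ea | ZSe | aZe; Z -> a | ZSe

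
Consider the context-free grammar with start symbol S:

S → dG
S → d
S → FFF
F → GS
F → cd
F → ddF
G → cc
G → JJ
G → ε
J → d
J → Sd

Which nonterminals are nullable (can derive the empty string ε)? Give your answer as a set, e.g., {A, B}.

Directly nullable (have an ε-rule): {G}.
Not nullable: F, J, S — each has a terminal in every rule's right-hand side or depends on a non-nullable symbol.

{G}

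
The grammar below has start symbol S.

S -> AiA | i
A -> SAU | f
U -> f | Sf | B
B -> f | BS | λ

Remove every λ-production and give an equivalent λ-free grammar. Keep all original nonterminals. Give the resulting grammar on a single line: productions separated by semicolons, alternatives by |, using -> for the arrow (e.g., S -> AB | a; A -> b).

S -> i | AiA; A -> f | SA | SAU; B -> S | f | BS; U -> B | f | Sf

Nullable set: {B, U}.
A -> SAU: U nullable, giving SA | SAU.
Drop B -> λ.
B -> BS: B nullable, giving BS | S.
U -> B: B nullable, giving B.
Unchanged (no nullable symbols): S -> AiA; S -> i; A -> f; B -> f; U -> Sf; U -> f.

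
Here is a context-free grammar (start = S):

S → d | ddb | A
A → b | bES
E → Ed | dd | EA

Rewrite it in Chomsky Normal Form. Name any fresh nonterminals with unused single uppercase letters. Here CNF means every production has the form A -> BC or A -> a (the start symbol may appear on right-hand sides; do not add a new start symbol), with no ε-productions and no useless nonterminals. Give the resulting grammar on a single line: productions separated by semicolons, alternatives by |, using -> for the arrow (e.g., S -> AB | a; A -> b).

No ε-productions.
After unit-elimination: S -> b | d | bES | ddb; A -> b | bES; E -> EA | Ed | dd.
TERM: introduce B -> b, C -> d and substitute in every rule of length ≥2.
BIN: A -> BES becomes A -> BD, D -> ES; S -> BES becomes S -> BF, F -> ES; S -> CCB becomes S -> CG, G -> CB.

S -> b | d | BF | CG; A -> b | BD; B -> b; C -> d; D -> ES; E -> CC | EA | EC; F -> ES; G -> CB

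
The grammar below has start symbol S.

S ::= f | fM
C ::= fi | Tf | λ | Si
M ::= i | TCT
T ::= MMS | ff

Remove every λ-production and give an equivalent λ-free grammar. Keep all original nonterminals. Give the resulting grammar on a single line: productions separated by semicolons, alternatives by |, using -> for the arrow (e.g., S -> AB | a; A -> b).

S -> f | fM; C -> Si | Tf | fi; M -> i | TT | TCT; T -> ff | MMS

Nullable set: {C}.
Drop C -> λ.
M -> TCT: C nullable, giving TCT | TT.
Unchanged (no nullable symbols): S -> f; S -> fM; C -> Si; C -> Tf; C -> fi; M -> i; T -> MMS; T -> ff.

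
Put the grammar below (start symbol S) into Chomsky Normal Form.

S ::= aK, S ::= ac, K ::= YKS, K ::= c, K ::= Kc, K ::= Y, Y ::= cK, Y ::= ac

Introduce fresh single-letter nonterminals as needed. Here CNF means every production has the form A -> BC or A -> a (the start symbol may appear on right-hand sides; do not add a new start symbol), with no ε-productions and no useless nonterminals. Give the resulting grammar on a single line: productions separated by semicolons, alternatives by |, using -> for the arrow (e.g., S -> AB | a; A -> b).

S -> BA | BK; A -> c; B -> a; C -> KS; K -> c | AK | BA | KA | YC; Y -> AK | BA

No ε-productions.
After unit-elimination: S -> aK | ac; K -> c | Kc | ac | cK | YKS; Y -> ac | cK.
TERM: introduce B -> a, A -> c and substitute in every rule of length ≥2.
BIN: K -> YKS becomes K -> YC, C -> KS.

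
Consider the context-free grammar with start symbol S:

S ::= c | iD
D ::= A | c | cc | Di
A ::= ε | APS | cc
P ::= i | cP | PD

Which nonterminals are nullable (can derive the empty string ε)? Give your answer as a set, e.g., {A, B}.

{A, D}

Directly nullable (have an ε-rule): {A}.
D is nullable via D -> A (every symbol on the right is already known nullable).
Not nullable: P, S — each has a terminal in every rule's right-hand side or depends on a non-nullable symbol.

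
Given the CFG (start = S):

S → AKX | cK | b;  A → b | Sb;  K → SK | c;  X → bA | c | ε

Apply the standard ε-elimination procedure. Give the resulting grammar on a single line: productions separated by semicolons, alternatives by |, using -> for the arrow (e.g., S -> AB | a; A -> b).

Nullable set: {X}.
S -> AKX: X nullable, giving AK | AKX.
Drop X -> ε.
Unchanged (no nullable symbols): S -> b; S -> cK; A -> Sb; A -> b; K -> SK; K -> c; X -> bA; X -> c.

S -> b | AK | cK | AKX; A -> b | Sb; K -> c | SK; X -> c | bA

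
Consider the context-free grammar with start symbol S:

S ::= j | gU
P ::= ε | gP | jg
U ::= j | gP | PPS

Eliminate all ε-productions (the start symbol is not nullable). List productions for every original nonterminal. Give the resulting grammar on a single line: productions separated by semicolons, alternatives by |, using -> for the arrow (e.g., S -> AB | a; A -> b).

S -> j | gU; P -> g | gP | jg; U -> S | g | j | PS | gP | PPS

Nullable set: {P}.
Drop P -> ε.
P -> gP: P nullable, giving g | gP.
U -> PPS: P, P nullable, giving PPS | PS | S.
U -> gP: P nullable, giving g | gP.
Unchanged (no nullable symbols): S -> gU; S -> j; P -> jg; U -> j.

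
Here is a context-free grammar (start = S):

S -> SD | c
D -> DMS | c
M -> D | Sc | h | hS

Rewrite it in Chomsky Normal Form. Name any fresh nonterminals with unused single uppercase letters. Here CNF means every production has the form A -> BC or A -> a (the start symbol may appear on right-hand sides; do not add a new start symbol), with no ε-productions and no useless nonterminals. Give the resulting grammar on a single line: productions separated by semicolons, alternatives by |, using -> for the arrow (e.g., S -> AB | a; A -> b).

S -> c | SD; A -> c; B -> h; C -> MS; D -> c | DC; E -> MS; M -> c | h | BS | DE | SA

No ε-productions.
After unit-elimination: S -> c | SD; D -> c | DMS; M -> c | h | Sc | hS | DMS.
TERM: introduce A -> c, B -> h and substitute in every rule of length ≥2.
BIN: D -> DMS becomes D -> DC, C -> MS; M -> DMS becomes M -> DE, E -> MS.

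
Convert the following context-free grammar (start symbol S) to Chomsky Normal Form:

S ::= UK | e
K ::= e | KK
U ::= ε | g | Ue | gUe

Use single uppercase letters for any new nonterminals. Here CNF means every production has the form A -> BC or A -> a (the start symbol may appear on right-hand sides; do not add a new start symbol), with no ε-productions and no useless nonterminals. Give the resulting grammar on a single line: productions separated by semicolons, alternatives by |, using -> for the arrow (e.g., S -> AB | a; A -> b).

S -> e | KK | UK; A -> e; B -> g; C -> UA; K -> e | KK; U -> e | g | BA | BC | UA

Nullable: {U}; after ε-elimination: S -> K | e | UK; K -> e | KK; U -> e | g | Ue | ge | gUe.
After unit-elimination: S -> e | KK | UK; K -> e | KK; U -> e | g | Ue | ge | gUe.
TERM: introduce A -> e, B -> g and substitute in every rule of length ≥2.
BIN: U -> BUA becomes U -> BC, C -> UA.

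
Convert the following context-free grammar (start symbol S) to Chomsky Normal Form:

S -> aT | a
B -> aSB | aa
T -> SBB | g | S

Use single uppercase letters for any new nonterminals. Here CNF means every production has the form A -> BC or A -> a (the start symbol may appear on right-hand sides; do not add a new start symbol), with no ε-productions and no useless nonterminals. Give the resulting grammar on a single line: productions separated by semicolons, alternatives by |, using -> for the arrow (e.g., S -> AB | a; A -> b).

No ε-productions.
After unit-elimination: S -> a | aT; B -> aa | aSB; T -> a | g | aT | SBB.
TERM: introduce A -> a and substitute in every rule of length ≥2.
BIN: B -> ASB becomes B -> AC, C -> SB; T -> SBB becomes T -> SD, D -> BB.

S -> a | AT; A -> a; B -> AA | AC; C -> SB; D -> BB; T -> a | g | AT | SD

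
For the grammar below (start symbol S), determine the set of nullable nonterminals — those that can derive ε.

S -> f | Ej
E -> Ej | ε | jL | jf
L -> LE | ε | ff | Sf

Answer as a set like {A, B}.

Directly nullable (have an ε-rule): {E, L}.
Not nullable: S — each has a terminal in every rule's right-hand side or depends on a non-nullable symbol.

{E, L}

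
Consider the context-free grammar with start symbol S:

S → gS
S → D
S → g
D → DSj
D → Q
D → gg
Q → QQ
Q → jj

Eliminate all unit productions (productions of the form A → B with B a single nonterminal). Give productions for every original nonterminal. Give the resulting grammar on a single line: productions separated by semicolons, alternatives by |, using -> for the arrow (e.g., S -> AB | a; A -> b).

Unit productions: D->Q, S->D.
Unit pairs (A ⇒* B via units): (D,Q), (S,D), (S,Q).
S: inherits non-unit rules of {D, Q, S} → DSj | QQ | g | gS | gg | jj.
D: inherits non-unit rules of {D, Q} → DSj | QQ | gg | jj.
Q: inherits non-unit rules of {Q} → QQ | jj.

S -> g | QQ | gS | gg | jj | DSj; D -> QQ | gg | jj | DSj; Q -> QQ | jj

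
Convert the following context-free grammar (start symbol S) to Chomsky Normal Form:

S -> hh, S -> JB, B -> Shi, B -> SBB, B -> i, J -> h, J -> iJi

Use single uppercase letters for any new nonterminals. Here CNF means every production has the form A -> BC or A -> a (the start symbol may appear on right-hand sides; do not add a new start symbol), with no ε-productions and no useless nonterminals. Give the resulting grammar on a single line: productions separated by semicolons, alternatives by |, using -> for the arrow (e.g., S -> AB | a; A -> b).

S -> AA | JB; A -> h; B -> i | SD | SE; C -> i; D -> AC; E -> BB; F -> JC; J -> h | CF

No ε-productions.
No unit productions to eliminate.
TERM: introduce A -> h, C -> i and substitute in every rule of length ≥2.
BIN: B -> SAC becomes B -> SD, D -> AC; B -> SBB becomes B -> SE, E -> BB; J -> CJC becomes J -> CF, F -> JC.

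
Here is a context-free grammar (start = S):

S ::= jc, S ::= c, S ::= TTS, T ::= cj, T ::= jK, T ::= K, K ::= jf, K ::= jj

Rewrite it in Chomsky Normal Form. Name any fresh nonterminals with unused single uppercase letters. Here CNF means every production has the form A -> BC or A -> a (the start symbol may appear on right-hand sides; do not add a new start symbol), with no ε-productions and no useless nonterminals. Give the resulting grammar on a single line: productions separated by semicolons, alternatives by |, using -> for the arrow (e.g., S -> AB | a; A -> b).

No ε-productions.
After unit-elimination: S -> c | jc | TTS; K -> jf | jj; T -> cj | jK | jf | jj.
TERM: introduce C -> c, B -> f, A -> j and substitute in every rule of length ≥2.
BIN: S -> TTS becomes S -> TD, D -> TS.

S -> c | AC | TD; A -> j; B -> f; C -> c; D -> TS; K -> AA | AB; T -> AA | AB | AK | CA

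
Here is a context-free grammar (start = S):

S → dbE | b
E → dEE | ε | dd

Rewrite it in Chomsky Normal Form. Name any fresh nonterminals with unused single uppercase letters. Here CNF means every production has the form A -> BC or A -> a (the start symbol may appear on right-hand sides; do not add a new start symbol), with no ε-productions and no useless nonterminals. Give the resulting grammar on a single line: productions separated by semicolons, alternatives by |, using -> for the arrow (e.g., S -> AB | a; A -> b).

S -> b | AB | AD; A -> d; B -> b; C -> EE; D -> BE; E -> d | AA | AC | AE

Nullable: {E}; after ε-elimination: S -> b | db | dbE; E -> d | dE | dd | dEE.
No unit productions to eliminate.
TERM: introduce B -> b, A -> d and substitute in every rule of length ≥2.
BIN: E -> AEE becomes E -> AC, C -> EE; S -> ABE becomes S -> AD, D -> BE.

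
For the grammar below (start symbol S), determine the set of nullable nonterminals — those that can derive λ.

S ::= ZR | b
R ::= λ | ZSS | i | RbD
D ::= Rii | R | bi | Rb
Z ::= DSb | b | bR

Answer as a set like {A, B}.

Directly nullable (have an ε-rule): {R}.
D is nullable via D -> R (every symbol on the right is already known nullable).
Not nullable: S, Z — each has a terminal in every rule's right-hand side or depends on a non-nullable symbol.

{D, R}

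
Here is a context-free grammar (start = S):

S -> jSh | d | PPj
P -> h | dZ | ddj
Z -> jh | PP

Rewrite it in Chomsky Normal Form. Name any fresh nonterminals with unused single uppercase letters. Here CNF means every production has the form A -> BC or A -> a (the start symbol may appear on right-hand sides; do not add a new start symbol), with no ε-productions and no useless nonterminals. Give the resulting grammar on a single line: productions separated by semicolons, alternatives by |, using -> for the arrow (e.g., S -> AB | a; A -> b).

S -> d | BE | PF; A -> d; B -> j; C -> h; D -> AB; E -> SC; F -> PB; P -> h | AD | AZ; Z -> BC | PP

No ε-productions.
No unit productions to eliminate.
TERM: introduce A -> d, C -> h, B -> j and substitute in every rule of length ≥2.
BIN: P -> AAB becomes P -> AD, D -> AB; S -> BSC becomes S -> BE, E -> SC; S -> PPB becomes S -> PF, F -> PB.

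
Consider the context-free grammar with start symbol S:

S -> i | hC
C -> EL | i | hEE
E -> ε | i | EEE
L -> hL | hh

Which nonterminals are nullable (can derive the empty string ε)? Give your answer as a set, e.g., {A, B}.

{E}

Directly nullable (have an ε-rule): {E}.
Not nullable: C, L, S — each has a terminal in every rule's right-hand side or depends on a non-nullable symbol.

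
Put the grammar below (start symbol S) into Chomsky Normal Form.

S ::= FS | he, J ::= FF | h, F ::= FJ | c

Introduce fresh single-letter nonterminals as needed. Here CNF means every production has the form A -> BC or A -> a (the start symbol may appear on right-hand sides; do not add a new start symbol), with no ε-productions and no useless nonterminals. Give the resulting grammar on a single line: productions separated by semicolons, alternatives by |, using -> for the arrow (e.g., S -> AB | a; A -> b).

S -> AB | FS; A -> h; B -> e; F -> c | FJ; J -> h | FF

No ε-productions.
No unit productions to eliminate.
TERM: introduce B -> e, A -> h and substitute in every rule of length ≥2.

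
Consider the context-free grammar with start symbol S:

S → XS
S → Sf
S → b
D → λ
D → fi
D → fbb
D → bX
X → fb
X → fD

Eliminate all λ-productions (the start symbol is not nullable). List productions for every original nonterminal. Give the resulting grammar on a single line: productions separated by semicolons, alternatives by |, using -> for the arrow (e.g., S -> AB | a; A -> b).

Nullable set: {D}.
Drop D -> λ.
X -> fD: D nullable, giving f | fD.
Unchanged (no nullable symbols): S -> Sf; S -> XS; S -> b; D -> bX; D -> fbb; D -> fi; X -> fb.

S -> b | Sf | XS; D -> bX | fi | fbb; X -> f | fD | fb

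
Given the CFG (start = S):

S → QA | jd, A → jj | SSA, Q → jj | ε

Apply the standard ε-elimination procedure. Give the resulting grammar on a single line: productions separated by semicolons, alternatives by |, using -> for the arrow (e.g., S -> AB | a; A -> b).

S -> A | QA | jd; A -> jj | SSA; Q -> jj

Nullable set: {Q}.
S -> QA: Q nullable, giving A | QA.
Drop Q -> ε.
Unchanged (no nullable symbols): S -> jd; A -> SSA; A -> jj; Q -> jj.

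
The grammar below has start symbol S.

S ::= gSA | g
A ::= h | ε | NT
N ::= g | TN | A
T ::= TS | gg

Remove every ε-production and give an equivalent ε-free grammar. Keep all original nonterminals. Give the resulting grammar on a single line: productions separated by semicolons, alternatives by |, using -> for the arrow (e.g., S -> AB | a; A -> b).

S -> g | gS | gSA; A -> T | h | NT; N -> A | T | g | TN; T -> TS | gg

Nullable set: {A, N}.
S -> gSA: A nullable, giving gS | gSA.
Drop A -> ε.
A -> NT: N nullable, giving NT | T.
N -> A: A nullable, giving A.
N -> TN: N nullable, giving T | TN.
Unchanged (no nullable symbols): S -> g; A -> h; N -> g; T -> TS; T -> gg.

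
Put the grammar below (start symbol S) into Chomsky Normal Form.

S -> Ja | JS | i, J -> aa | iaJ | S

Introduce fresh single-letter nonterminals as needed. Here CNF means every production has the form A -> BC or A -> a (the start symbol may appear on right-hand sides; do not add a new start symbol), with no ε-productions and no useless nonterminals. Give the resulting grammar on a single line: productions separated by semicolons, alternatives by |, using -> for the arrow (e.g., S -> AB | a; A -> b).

S -> i | JA | JS; A -> a; B -> i; C -> AJ; J -> i | AA | BC | JA | JS

No ε-productions.
After unit-elimination: S -> i | JS | Ja; J -> i | JS | Ja | aa | iaJ.
TERM: introduce A -> a, B -> i and substitute in every rule of length ≥2.
BIN: J -> BAJ becomes J -> BC, C -> AJ.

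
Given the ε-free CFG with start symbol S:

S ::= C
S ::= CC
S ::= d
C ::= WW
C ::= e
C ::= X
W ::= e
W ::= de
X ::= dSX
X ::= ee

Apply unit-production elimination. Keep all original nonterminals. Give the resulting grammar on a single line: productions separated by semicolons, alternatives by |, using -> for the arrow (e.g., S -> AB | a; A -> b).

S -> d | e | CC | WW | ee | dSX; C -> e | WW | ee | dSX; W -> e | de; X -> ee | dSX

Unit productions: C->X, S->C.
Unit pairs (A ⇒* B via units): (C,X), (S,C), (S,X).
S: inherits non-unit rules of {C, S, X} → CC | WW | d | dSX | e | ee.
C: inherits non-unit rules of {C, X} → WW | dSX | e | ee.
W: inherits non-unit rules of {W} → de | e.
X: inherits non-unit rules of {X} → dSX | ee.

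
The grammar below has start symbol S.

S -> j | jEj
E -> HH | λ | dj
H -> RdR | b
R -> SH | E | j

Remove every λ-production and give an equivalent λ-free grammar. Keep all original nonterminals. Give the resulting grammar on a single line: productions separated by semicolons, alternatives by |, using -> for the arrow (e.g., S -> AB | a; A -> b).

S -> j | jj | jEj; E -> HH | dj; H -> b | d | Rd | dR | RdR; R -> E | j | SH

Nullable set: {E, R}.
S -> jEj: E nullable, giving jEj | jj.
Drop E -> λ.
H -> RdR: R, R nullable, giving Rd | RdR | d | dR.
R -> E: E nullable, giving E.
Unchanged (no nullable symbols): S -> j; E -> HH; E -> dj; H -> b; R -> SH; R -> j.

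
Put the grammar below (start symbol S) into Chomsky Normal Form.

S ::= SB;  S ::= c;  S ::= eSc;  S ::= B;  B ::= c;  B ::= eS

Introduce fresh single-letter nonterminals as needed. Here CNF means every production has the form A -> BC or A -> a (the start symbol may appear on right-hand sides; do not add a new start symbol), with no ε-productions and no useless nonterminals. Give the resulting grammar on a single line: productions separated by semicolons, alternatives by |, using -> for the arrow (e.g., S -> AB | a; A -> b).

No ε-productions.
After unit-elimination: S -> c | SB | eS | eSc; B -> c | eS.
TERM: introduce C -> c, A -> e and substitute in every rule of length ≥2.
BIN: S -> ASC becomes S -> AD, D -> SC.

S -> c | AD | AS | SB; A -> e; B -> c | AS; C -> c; D -> SC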